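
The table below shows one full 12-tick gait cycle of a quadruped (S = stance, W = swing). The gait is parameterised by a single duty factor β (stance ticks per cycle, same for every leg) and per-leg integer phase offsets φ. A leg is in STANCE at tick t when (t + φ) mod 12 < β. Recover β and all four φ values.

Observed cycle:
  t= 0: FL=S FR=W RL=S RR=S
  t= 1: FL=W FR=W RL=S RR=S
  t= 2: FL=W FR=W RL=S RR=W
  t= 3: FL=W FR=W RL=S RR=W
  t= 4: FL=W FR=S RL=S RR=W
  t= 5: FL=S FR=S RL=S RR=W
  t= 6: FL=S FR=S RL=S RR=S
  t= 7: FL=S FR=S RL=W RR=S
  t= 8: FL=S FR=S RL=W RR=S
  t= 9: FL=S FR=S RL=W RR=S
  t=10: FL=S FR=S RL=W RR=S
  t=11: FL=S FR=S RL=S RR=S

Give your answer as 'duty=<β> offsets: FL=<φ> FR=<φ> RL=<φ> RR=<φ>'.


duty=8 offsets: FL=7 FR=8 RL=1 RR=6

duty β = stance ticks per leg = 8
FL: stance ticks = 8; W→S at t=5 → φ=7
FR: stance ticks = 8; W→S at t=4 → φ=8
RL: stance ticks = 8; W→S at t=11 → φ=1
RR: stance ticks = 8; W→S at t=6 → φ=6


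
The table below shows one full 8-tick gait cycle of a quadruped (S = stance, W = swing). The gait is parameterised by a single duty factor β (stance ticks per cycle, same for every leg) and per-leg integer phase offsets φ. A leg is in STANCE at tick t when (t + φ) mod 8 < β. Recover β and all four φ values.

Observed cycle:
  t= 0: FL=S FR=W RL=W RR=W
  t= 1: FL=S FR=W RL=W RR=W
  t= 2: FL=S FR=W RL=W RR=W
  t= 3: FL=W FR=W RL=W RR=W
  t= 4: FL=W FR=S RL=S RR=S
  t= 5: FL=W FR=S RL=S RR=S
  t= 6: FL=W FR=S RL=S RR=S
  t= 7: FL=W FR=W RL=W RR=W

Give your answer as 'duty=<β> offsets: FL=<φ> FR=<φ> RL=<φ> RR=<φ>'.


duty=3 offsets: FL=0 FR=4 RL=4 RR=4

duty β = stance ticks per leg = 3
FL: stance ticks = 3; W→S at t=0 → φ=0
FR: stance ticks = 3; W→S at t=4 → φ=4
RL: stance ticks = 3; W→S at t=4 → φ=4
RR: stance ticks = 3; W→S at t=4 → φ=4


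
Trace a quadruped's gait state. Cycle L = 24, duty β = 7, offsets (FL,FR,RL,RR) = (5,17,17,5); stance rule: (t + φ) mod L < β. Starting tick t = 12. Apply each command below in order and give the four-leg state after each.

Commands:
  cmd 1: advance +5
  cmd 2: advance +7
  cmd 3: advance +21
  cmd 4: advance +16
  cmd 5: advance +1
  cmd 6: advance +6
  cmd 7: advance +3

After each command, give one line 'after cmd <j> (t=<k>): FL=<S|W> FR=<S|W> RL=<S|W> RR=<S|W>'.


after cmd 1 (t=17): FL=W FR=W RL=W RR=W
after cmd 2 (t=24): FL=S FR=W RL=W RR=S
after cmd 3 (t=45): FL=S FR=W RL=W RR=S
after cmd 4 (t=61): FL=W FR=S RL=S RR=W
after cmd 5 (t=62): FL=W FR=W RL=W RR=W
after cmd 6 (t=68): FL=S FR=W RL=W RR=S
after cmd 7 (t=71): FL=S FR=W RL=W RR=S

start t=12: FL=W FR=S RL=S RR=W
cmd 1: advance +5 → t=17, phase=(22,10,10,22) → FL=W FR=W RL=W RR=W
cmd 2: advance +7 → t=24, phase=(5,17,17,5) → FL=S FR=W RL=W RR=S
cmd 3: advance +21 → t=45, phase=(2,14,14,2) → FL=S FR=W RL=W RR=S
cmd 4: advance +16 → t=61, phase=(18,6,6,18) → FL=W FR=S RL=S RR=W
cmd 5: advance +1 → t=62, phase=(19,7,7,19) → FL=W FR=W RL=W RR=W
cmd 6: advance +6 → t=68, phase=(1,13,13,1) → FL=S FR=W RL=W RR=S
cmd 7: advance +3 → t=71, phase=(4,16,16,4) → FL=S FR=W RL=W RR=S


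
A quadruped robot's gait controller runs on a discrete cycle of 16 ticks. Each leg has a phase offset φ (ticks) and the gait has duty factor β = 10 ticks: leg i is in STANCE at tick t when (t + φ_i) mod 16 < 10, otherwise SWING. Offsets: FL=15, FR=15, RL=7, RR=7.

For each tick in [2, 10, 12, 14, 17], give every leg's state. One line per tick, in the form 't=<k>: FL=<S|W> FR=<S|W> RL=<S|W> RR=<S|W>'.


t=2: phase=(1,1,9,9) vs β=10 → FL=S FR=S RL=S RR=S
t=10: phase=(9,9,1,1) vs β=10 → FL=S FR=S RL=S RR=S
t=12: phase=(11,11,3,3) vs β=10 → FL=W FR=W RL=S RR=S
t=14: phase=(13,13,5,5) vs β=10 → FL=W FR=W RL=S RR=S
t=17: phase=(0,0,8,8) vs β=10 → FL=S FR=S RL=S RR=S

t=2: FL=S FR=S RL=S RR=S
t=10: FL=S FR=S RL=S RR=S
t=12: FL=W FR=W RL=S RR=S
t=14: FL=W FR=W RL=S RR=S
t=17: FL=S FR=S RL=S RR=S


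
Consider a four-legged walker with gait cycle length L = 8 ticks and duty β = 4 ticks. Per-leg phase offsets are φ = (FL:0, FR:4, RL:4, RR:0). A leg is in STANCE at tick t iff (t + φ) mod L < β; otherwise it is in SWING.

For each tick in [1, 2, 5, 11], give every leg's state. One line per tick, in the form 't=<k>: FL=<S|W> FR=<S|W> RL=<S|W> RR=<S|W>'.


t=1: FL=S FR=W RL=W RR=S
t=2: FL=S FR=W RL=W RR=S
t=5: FL=W FR=S RL=S RR=W
t=11: FL=S FR=W RL=W RR=S

t=1: phase=(1,5,5,1) vs β=4 → FL=S FR=W RL=W RR=S
t=2: phase=(2,6,6,2) vs β=4 → FL=S FR=W RL=W RR=S
t=5: phase=(5,1,1,5) vs β=4 → FL=W FR=S RL=S RR=W
t=11: phase=(3,7,7,3) vs β=4 → FL=S FR=W RL=W RR=S


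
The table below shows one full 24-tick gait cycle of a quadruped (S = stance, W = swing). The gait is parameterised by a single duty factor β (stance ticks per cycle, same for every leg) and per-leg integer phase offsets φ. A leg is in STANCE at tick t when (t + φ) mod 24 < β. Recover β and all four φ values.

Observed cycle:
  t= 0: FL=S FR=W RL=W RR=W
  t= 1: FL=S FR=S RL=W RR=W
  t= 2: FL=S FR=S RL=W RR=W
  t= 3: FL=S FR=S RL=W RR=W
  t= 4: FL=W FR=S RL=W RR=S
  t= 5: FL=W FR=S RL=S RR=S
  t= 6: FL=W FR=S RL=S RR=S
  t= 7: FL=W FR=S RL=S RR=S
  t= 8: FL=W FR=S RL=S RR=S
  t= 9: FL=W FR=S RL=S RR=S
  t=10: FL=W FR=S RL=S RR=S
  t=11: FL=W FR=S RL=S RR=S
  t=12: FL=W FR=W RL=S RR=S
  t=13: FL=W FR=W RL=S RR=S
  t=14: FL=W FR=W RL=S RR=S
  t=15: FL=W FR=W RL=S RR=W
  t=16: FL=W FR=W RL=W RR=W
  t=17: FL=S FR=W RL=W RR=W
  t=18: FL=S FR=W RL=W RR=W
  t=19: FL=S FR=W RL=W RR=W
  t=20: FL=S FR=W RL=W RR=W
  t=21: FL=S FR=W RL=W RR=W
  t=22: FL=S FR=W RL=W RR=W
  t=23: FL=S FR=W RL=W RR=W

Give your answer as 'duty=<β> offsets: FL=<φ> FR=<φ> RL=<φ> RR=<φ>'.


duty β = stance ticks per leg = 11
FL: stance ticks = 11; W→S at t=17 → φ=7
FR: stance ticks = 11; W→S at t=1 → φ=23
RL: stance ticks = 11; W→S at t=5 → φ=19
RR: stance ticks = 11; W→S at t=4 → φ=20

duty=11 offsets: FL=7 FR=23 RL=19 RR=20


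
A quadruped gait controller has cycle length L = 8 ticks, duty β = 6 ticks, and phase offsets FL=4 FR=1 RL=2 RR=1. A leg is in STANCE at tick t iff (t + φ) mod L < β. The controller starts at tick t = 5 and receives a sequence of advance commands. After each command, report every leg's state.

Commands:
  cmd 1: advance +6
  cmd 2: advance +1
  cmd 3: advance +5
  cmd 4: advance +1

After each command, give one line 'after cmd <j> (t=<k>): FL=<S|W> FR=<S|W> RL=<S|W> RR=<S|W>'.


start t=5: FL=S FR=W RL=W RR=W
cmd 1: advance +6 → t=11, phase=(7,4,5,4) → FL=W FR=S RL=S RR=S
cmd 2: advance +1 → t=12, phase=(0,5,6,5) → FL=S FR=S RL=W RR=S
cmd 3: advance +5 → t=17, phase=(5,2,3,2) → FL=S FR=S RL=S RR=S
cmd 4: advance +1 → t=18, phase=(6,3,4,3) → FL=W FR=S RL=S RR=S

after cmd 1 (t=11): FL=W FR=S RL=S RR=S
after cmd 2 (t=12): FL=S FR=S RL=W RR=S
after cmd 3 (t=17): FL=S FR=S RL=S RR=S
after cmd 4 (t=18): FL=W FR=S RL=S RR=S


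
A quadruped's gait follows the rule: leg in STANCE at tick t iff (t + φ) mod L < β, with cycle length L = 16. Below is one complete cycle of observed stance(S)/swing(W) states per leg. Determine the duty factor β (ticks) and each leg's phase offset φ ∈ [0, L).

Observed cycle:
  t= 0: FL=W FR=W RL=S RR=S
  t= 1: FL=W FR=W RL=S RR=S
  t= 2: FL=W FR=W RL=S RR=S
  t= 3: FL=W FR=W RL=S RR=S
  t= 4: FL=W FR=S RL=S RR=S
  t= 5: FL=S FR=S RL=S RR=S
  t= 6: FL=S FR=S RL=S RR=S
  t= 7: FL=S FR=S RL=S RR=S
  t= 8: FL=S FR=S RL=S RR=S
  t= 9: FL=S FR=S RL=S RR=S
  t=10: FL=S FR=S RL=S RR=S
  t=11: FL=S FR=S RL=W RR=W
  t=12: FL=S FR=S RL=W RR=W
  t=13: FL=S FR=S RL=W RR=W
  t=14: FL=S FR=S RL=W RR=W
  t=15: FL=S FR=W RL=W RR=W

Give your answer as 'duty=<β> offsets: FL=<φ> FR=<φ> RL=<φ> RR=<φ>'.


duty β = stance ticks per leg = 11
FL: stance ticks = 11; W→S at t=5 → φ=11
FR: stance ticks = 11; W→S at t=4 → φ=12
RL: stance ticks = 11; W→S at t=0 → φ=0
RR: stance ticks = 11; W→S at t=0 → φ=0

duty=11 offsets: FL=11 FR=12 RL=0 RR=0


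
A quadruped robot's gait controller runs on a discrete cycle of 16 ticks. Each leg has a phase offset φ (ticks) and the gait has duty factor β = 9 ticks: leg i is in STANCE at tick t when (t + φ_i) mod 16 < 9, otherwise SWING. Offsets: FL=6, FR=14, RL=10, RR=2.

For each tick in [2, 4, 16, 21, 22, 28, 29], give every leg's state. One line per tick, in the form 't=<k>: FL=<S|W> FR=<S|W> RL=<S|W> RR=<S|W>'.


t=2: FL=S FR=S RL=W RR=S
t=4: FL=W FR=S RL=W RR=S
t=16: FL=S FR=W RL=W RR=S
t=21: FL=W FR=S RL=W RR=S
t=22: FL=W FR=S RL=S RR=S
t=28: FL=S FR=W RL=S RR=W
t=29: FL=S FR=W RL=S RR=W

t=2: phase=(8,0,12,4) vs β=9 → FL=S FR=S RL=W RR=S
t=4: phase=(10,2,14,6) vs β=9 → FL=W FR=S RL=W RR=S
t=16: phase=(6,14,10,2) vs β=9 → FL=S FR=W RL=W RR=S
t=21: phase=(11,3,15,7) vs β=9 → FL=W FR=S RL=W RR=S
t=22: phase=(12,4,0,8) vs β=9 → FL=W FR=S RL=S RR=S
t=28: phase=(2,10,6,14) vs β=9 → FL=S FR=W RL=S RR=W
t=29: phase=(3,11,7,15) vs β=9 → FL=S FR=W RL=S RR=W


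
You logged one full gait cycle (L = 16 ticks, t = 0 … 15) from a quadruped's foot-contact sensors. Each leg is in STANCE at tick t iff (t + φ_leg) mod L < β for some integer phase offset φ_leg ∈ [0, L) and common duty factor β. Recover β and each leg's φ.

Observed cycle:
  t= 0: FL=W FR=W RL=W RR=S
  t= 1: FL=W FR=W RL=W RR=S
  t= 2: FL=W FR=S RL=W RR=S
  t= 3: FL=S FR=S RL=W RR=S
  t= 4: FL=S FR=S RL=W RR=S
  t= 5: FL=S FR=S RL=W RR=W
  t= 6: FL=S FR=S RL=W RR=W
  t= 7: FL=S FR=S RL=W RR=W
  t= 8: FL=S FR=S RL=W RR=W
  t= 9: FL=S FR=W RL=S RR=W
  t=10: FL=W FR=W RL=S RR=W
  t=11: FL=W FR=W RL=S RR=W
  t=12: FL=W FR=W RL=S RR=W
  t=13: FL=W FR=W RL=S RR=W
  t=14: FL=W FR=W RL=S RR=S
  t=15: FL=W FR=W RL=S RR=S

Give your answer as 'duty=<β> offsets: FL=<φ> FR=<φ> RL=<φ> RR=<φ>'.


duty=7 offsets: FL=13 FR=14 RL=7 RR=2

duty β = stance ticks per leg = 7
FL: stance ticks = 7; W→S at t=3 → φ=13
FR: stance ticks = 7; W→S at t=2 → φ=14
RL: stance ticks = 7; W→S at t=9 → φ=7
RR: stance ticks = 7; W→S at t=14 → φ=2


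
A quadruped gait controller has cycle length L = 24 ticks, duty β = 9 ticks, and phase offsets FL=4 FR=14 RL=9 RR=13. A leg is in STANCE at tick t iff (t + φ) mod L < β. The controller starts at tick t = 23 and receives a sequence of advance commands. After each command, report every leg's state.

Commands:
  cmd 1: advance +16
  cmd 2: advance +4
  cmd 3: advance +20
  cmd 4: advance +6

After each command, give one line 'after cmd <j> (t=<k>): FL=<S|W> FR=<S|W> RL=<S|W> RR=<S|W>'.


start t=23: FL=S FR=W RL=S RR=W
cmd 1: advance +16 → t=39, phase=(19,5,0,4) → FL=W FR=S RL=S RR=S
cmd 2: advance +4 → t=43, phase=(23,9,4,8) → FL=W FR=W RL=S RR=S
cmd 3: advance +20 → t=63, phase=(19,5,0,4) → FL=W FR=S RL=S RR=S
cmd 4: advance +6 → t=69, phase=(1,11,6,10) → FL=S FR=W RL=S RR=W

after cmd 1 (t=39): FL=W FR=S RL=S RR=S
after cmd 2 (t=43): FL=W FR=W RL=S RR=S
after cmd 3 (t=63): FL=W FR=S RL=S RR=S
after cmd 4 (t=69): FL=S FR=W RL=S RR=W


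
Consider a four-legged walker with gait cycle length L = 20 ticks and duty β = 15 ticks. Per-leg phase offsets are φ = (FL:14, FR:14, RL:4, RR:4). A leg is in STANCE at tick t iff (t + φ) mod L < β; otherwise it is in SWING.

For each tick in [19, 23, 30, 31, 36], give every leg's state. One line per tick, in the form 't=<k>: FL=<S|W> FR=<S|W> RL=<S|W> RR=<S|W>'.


t=19: phase=(13,13,3,3) vs β=15 → FL=S FR=S RL=S RR=S
t=23: phase=(17,17,7,7) vs β=15 → FL=W FR=W RL=S RR=S
t=30: phase=(4,4,14,14) vs β=15 → FL=S FR=S RL=S RR=S
t=31: phase=(5,5,15,15) vs β=15 → FL=S FR=S RL=W RR=W
t=36: phase=(10,10,0,0) vs β=15 → FL=S FR=S RL=S RR=S

t=19: FL=S FR=S RL=S RR=S
t=23: FL=W FR=W RL=S RR=S
t=30: FL=S FR=S RL=S RR=S
t=31: FL=S FR=S RL=W RR=W
t=36: FL=S FR=S RL=S RR=S


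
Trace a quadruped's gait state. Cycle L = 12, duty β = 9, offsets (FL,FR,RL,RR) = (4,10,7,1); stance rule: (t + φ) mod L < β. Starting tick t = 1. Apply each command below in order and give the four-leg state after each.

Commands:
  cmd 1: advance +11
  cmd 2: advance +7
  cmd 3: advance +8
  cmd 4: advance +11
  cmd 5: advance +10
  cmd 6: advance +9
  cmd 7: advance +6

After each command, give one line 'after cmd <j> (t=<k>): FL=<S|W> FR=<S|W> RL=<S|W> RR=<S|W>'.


after cmd 1 (t=12): FL=S FR=W RL=S RR=S
after cmd 2 (t=19): FL=W FR=S RL=S RR=S
after cmd 3 (t=27): FL=S FR=S RL=W RR=S
after cmd 4 (t=38): FL=S FR=S RL=W RR=S
after cmd 5 (t=48): FL=S FR=W RL=S RR=S
after cmd 6 (t=57): FL=S FR=S RL=S RR=W
after cmd 7 (t=63): FL=S FR=S RL=W RR=S

start t=1: FL=S FR=W RL=S RR=S
cmd 1: advance +11 → t=12, phase=(4,10,7,1) → FL=S FR=W RL=S RR=S
cmd 2: advance +7 → t=19, phase=(11,5,2,8) → FL=W FR=S RL=S RR=S
cmd 3: advance +8 → t=27, phase=(7,1,10,4) → FL=S FR=S RL=W RR=S
cmd 4: advance +11 → t=38, phase=(6,0,9,3) → FL=S FR=S RL=W RR=S
cmd 5: advance +10 → t=48, phase=(4,10,7,1) → FL=S FR=W RL=S RR=S
cmd 6: advance +9 → t=57, phase=(1,7,4,10) → FL=S FR=S RL=S RR=W
cmd 7: advance +6 → t=63, phase=(7,1,10,4) → FL=S FR=S RL=W RR=S


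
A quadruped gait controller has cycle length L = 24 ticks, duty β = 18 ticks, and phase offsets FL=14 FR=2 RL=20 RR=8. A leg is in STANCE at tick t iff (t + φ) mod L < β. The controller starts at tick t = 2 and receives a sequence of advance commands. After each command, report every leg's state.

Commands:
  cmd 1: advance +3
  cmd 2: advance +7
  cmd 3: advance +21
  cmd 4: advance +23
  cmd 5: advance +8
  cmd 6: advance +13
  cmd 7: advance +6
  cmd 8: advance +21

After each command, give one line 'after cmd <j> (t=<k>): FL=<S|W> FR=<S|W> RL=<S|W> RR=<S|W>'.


after cmd 1 (t=5): FL=W FR=S RL=S RR=S
after cmd 2 (t=12): FL=S FR=S RL=S RR=W
after cmd 3 (t=33): FL=W FR=S RL=S RR=S
after cmd 4 (t=56): FL=W FR=S RL=S RR=S
after cmd 5 (t=64): FL=S FR=W RL=S RR=S
after cmd 6 (t=77): FL=W FR=S RL=S RR=S
after cmd 7 (t=83): FL=S FR=S RL=S RR=W
after cmd 8 (t=104): FL=W FR=S RL=S RR=S

start t=2: FL=S FR=S RL=W RR=S
cmd 1: advance +3 → t=5, phase=(19,7,1,13) → FL=W FR=S RL=S RR=S
cmd 2: advance +7 → t=12, phase=(2,14,8,20) → FL=S FR=S RL=S RR=W
cmd 3: advance +21 → t=33, phase=(23,11,5,17) → FL=W FR=S RL=S RR=S
cmd 4: advance +23 → t=56, phase=(22,10,4,16) → FL=W FR=S RL=S RR=S
cmd 5: advance +8 → t=64, phase=(6,18,12,0) → FL=S FR=W RL=S RR=S
cmd 6: advance +13 → t=77, phase=(19,7,1,13) → FL=W FR=S RL=S RR=S
cmd 7: advance +6 → t=83, phase=(1,13,7,19) → FL=S FR=S RL=S RR=W
cmd 8: advance +21 → t=104, phase=(22,10,4,16) → FL=W FR=S RL=S RR=S


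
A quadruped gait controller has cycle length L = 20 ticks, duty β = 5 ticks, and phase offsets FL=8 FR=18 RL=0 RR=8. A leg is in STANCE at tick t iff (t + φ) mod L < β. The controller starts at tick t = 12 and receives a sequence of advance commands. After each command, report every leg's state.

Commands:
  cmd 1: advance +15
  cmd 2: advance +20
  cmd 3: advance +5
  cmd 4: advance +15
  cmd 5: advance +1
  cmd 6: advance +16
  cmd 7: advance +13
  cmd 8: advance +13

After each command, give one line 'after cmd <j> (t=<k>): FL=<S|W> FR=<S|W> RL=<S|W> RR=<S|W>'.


start t=12: FL=S FR=W RL=W RR=S
cmd 1: advance +15 → t=27, phase=(15,5,7,15) → FL=W FR=W RL=W RR=W
cmd 2: advance +20 → t=47, phase=(15,5,7,15) → FL=W FR=W RL=W RR=W
cmd 3: advance +5 → t=52, phase=(0,10,12,0) → FL=S FR=W RL=W RR=S
cmd 4: advance +15 → t=67, phase=(15,5,7,15) → FL=W FR=W RL=W RR=W
cmd 5: advance +1 → t=68, phase=(16,6,8,16) → FL=W FR=W RL=W RR=W
cmd 6: advance +16 → t=84, phase=(12,2,4,12) → FL=W FR=S RL=S RR=W
cmd 7: advance +13 → t=97, phase=(5,15,17,5) → FL=W FR=W RL=W RR=W
cmd 8: advance +13 → t=110, phase=(18,8,10,18) → FL=W FR=W RL=W RR=W

after cmd 1 (t=27): FL=W FR=W RL=W RR=W
after cmd 2 (t=47): FL=W FR=W RL=W RR=W
after cmd 3 (t=52): FL=S FR=W RL=W RR=S
after cmd 4 (t=67): FL=W FR=W RL=W RR=W
after cmd 5 (t=68): FL=W FR=W RL=W RR=W
after cmd 6 (t=84): FL=W FR=S RL=S RR=W
after cmd 7 (t=97): FL=W FR=W RL=W RR=W
after cmd 8 (t=110): FL=W FR=W RL=W RR=W


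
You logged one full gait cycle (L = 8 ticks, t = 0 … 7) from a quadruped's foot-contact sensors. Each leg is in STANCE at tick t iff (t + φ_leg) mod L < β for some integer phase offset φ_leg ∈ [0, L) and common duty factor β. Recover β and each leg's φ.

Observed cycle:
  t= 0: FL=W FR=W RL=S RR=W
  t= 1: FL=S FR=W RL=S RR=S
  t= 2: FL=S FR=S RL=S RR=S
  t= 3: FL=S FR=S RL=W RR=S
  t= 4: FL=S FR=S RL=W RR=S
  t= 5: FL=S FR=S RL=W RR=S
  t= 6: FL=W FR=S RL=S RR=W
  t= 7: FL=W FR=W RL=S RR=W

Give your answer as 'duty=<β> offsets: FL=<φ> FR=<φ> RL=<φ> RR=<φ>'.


duty=5 offsets: FL=7 FR=6 RL=2 RR=7

duty β = stance ticks per leg = 5
FL: stance ticks = 5; W→S at t=1 → φ=7
FR: stance ticks = 5; W→S at t=2 → φ=6
RL: stance ticks = 5; W→S at t=6 → φ=2
RR: stance ticks = 5; W→S at t=1 → φ=7


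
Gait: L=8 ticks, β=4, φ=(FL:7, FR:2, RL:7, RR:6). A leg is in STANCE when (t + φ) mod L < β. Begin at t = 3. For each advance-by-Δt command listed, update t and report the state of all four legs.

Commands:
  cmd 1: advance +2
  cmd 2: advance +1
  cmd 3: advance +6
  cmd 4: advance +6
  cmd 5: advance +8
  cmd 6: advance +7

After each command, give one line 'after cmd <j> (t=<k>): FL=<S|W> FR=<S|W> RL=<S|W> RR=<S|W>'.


after cmd 1 (t=5): FL=W FR=W RL=W RR=S
after cmd 2 (t=6): FL=W FR=S RL=W RR=W
after cmd 3 (t=12): FL=S FR=W RL=S RR=S
after cmd 4 (t=18): FL=S FR=W RL=S RR=S
after cmd 5 (t=26): FL=S FR=W RL=S RR=S
after cmd 6 (t=33): FL=S FR=S RL=S RR=W

start t=3: FL=S FR=W RL=S RR=S
cmd 1: advance +2 → t=5, phase=(4,7,4,3) → FL=W FR=W RL=W RR=S
cmd 2: advance +1 → t=6, phase=(5,0,5,4) → FL=W FR=S RL=W RR=W
cmd 3: advance +6 → t=12, phase=(3,6,3,2) → FL=S FR=W RL=S RR=S
cmd 4: advance +6 → t=18, phase=(1,4,1,0) → FL=S FR=W RL=S RR=S
cmd 5: advance +8 → t=26, phase=(1,4,1,0) → FL=S FR=W RL=S RR=S
cmd 6: advance +7 → t=33, phase=(0,3,0,7) → FL=S FR=S RL=S RR=W


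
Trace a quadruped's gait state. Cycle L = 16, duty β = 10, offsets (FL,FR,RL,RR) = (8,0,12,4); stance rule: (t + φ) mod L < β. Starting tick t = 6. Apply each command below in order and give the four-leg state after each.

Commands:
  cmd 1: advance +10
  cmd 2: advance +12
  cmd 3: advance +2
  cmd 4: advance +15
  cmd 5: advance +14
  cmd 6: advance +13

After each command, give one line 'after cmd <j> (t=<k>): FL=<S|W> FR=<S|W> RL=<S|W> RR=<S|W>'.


after cmd 1 (t=16): FL=S FR=S RL=W RR=S
after cmd 2 (t=28): FL=S FR=W RL=S RR=S
after cmd 3 (t=30): FL=S FR=W RL=W RR=S
after cmd 4 (t=45): FL=S FR=W RL=S RR=S
after cmd 5 (t=59): FL=S FR=W RL=S RR=W
after cmd 6 (t=72): FL=S FR=S RL=S RR=W

start t=6: FL=W FR=S RL=S RR=W
cmd 1: advance +10 → t=16, phase=(8,0,12,4) → FL=S FR=S RL=W RR=S
cmd 2: advance +12 → t=28, phase=(4,12,8,0) → FL=S FR=W RL=S RR=S
cmd 3: advance +2 → t=30, phase=(6,14,10,2) → FL=S FR=W RL=W RR=S
cmd 4: advance +15 → t=45, phase=(5,13,9,1) → FL=S FR=W RL=S RR=S
cmd 5: advance +14 → t=59, phase=(3,11,7,15) → FL=S FR=W RL=S RR=W
cmd 6: advance +13 → t=72, phase=(0,8,4,12) → FL=S FR=S RL=S RR=W


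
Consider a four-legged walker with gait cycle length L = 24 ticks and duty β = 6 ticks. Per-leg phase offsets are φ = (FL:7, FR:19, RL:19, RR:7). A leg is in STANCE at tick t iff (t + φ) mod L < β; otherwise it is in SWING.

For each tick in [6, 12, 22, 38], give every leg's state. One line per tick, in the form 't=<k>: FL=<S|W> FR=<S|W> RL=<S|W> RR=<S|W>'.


t=6: phase=(13,1,1,13) vs β=6 → FL=W FR=S RL=S RR=W
t=12: phase=(19,7,7,19) vs β=6 → FL=W FR=W RL=W RR=W
t=22: phase=(5,17,17,5) vs β=6 → FL=S FR=W RL=W RR=S
t=38: phase=(21,9,9,21) vs β=6 → FL=W FR=W RL=W RR=W

t=6: FL=W FR=S RL=S RR=W
t=12: FL=W FR=W RL=W RR=W
t=22: FL=S FR=W RL=W RR=S
t=38: FL=W FR=W RL=W RR=W


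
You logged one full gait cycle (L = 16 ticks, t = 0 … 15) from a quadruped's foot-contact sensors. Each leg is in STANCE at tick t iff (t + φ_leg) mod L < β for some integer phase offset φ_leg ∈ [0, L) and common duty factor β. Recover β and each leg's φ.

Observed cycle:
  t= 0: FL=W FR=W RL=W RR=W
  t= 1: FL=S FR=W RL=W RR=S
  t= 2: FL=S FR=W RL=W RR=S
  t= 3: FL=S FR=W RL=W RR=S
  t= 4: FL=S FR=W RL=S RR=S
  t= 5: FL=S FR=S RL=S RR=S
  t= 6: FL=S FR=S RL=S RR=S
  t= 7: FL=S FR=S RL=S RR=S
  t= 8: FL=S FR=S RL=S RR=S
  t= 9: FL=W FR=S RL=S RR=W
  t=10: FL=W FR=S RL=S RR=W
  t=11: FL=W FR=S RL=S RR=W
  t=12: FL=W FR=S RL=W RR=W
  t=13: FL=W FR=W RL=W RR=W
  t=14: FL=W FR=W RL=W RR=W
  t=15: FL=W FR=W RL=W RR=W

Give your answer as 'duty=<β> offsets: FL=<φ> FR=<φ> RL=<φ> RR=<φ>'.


duty=8 offsets: FL=15 FR=11 RL=12 RR=15

duty β = stance ticks per leg = 8
FL: stance ticks = 8; W→S at t=1 → φ=15
FR: stance ticks = 8; W→S at t=5 → φ=11
RL: stance ticks = 8; W→S at t=4 → φ=12
RR: stance ticks = 8; W→S at t=1 → φ=15


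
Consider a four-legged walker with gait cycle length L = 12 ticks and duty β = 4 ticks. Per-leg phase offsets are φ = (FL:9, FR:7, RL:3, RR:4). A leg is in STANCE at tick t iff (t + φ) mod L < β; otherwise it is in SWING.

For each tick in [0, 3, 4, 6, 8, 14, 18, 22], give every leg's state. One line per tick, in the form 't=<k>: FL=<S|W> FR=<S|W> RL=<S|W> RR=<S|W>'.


t=0: FL=W FR=W RL=S RR=W
t=3: FL=S FR=W RL=W RR=W
t=4: FL=S FR=W RL=W RR=W
t=6: FL=S FR=S RL=W RR=W
t=8: FL=W FR=S RL=W RR=S
t=14: FL=W FR=W RL=W RR=W
t=18: FL=S FR=S RL=W RR=W
t=22: FL=W FR=W RL=S RR=S

t=0: phase=(9,7,3,4) vs β=4 → FL=W FR=W RL=S RR=W
t=3: phase=(0,10,6,7) vs β=4 → FL=S FR=W RL=W RR=W
t=4: phase=(1,11,7,8) vs β=4 → FL=S FR=W RL=W RR=W
t=6: phase=(3,1,9,10) vs β=4 → FL=S FR=S RL=W RR=W
t=8: phase=(5,3,11,0) vs β=4 → FL=W FR=S RL=W RR=S
t=14: phase=(11,9,5,6) vs β=4 → FL=W FR=W RL=W RR=W
t=18: phase=(3,1,9,10) vs β=4 → FL=S FR=S RL=W RR=W
t=22: phase=(7,5,1,2) vs β=4 → FL=W FR=W RL=S RR=S


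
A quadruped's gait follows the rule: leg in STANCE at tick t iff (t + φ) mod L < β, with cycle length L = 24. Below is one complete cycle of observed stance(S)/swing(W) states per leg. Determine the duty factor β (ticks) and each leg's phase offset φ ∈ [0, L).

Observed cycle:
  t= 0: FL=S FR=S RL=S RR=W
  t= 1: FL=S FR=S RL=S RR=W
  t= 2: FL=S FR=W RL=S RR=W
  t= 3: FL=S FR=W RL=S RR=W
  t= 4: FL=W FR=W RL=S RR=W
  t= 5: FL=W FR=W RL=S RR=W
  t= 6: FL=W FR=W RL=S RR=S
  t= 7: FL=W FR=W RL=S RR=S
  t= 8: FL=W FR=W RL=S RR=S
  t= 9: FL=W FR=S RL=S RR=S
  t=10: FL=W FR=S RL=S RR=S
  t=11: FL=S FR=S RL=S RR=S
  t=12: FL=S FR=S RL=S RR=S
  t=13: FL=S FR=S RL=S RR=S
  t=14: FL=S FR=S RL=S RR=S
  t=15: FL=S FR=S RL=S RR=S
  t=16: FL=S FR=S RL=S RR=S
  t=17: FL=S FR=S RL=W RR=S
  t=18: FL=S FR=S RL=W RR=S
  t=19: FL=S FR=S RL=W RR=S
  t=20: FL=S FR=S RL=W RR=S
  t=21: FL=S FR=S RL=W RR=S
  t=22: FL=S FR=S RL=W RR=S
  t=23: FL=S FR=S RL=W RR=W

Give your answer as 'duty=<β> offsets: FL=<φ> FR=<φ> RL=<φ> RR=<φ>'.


duty=17 offsets: FL=13 FR=15 RL=0 RR=18

duty β = stance ticks per leg = 17
FL: stance ticks = 17; W→S at t=11 → φ=13
FR: stance ticks = 17; W→S at t=9 → φ=15
RL: stance ticks = 17; W→S at t=0 → φ=0
RR: stance ticks = 17; W→S at t=6 → φ=18


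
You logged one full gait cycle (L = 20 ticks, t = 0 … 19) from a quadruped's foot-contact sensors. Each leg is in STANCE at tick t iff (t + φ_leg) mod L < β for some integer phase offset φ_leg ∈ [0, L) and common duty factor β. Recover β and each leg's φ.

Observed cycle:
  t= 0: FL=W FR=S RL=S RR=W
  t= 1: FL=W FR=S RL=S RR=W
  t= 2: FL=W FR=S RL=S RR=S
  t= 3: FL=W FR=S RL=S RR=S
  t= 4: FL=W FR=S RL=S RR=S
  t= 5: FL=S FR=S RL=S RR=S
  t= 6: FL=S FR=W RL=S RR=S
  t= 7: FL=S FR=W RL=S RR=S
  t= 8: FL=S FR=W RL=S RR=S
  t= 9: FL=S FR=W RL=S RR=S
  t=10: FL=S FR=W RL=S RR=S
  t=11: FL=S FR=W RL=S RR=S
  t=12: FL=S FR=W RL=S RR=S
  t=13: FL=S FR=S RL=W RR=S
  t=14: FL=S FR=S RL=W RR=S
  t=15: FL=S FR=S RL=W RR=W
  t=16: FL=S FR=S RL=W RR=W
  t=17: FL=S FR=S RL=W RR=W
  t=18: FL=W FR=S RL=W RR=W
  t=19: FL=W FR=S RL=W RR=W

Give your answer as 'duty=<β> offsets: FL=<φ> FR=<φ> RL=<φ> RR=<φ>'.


duty=13 offsets: FL=15 FR=7 RL=0 RR=18

duty β = stance ticks per leg = 13
FL: stance ticks = 13; W→S at t=5 → φ=15
FR: stance ticks = 13; W→S at t=13 → φ=7
RL: stance ticks = 13; W→S at t=0 → φ=0
RR: stance ticks = 13; W→S at t=2 → φ=18


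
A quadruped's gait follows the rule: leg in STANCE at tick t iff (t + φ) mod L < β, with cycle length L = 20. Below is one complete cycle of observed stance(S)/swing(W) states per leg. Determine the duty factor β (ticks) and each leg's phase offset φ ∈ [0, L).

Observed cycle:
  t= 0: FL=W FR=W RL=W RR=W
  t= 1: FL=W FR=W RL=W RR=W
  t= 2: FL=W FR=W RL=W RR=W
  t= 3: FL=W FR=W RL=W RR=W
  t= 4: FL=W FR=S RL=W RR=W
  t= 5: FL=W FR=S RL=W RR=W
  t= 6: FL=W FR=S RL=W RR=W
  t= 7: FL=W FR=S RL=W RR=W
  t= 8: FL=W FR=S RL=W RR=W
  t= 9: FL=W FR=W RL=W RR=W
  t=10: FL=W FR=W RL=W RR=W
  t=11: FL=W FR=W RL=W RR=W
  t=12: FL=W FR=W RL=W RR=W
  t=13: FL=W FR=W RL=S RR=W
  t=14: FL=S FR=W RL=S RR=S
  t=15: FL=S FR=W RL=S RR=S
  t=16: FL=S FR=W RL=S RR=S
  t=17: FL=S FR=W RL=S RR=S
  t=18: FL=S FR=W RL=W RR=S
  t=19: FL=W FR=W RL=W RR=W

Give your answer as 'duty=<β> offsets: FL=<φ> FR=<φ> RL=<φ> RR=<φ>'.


duty β = stance ticks per leg = 5
FL: stance ticks = 5; W→S at t=14 → φ=6
FR: stance ticks = 5; W→S at t=4 → φ=16
RL: stance ticks = 5; W→S at t=13 → φ=7
RR: stance ticks = 5; W→S at t=14 → φ=6

duty=5 offsets: FL=6 FR=16 RL=7 RR=6


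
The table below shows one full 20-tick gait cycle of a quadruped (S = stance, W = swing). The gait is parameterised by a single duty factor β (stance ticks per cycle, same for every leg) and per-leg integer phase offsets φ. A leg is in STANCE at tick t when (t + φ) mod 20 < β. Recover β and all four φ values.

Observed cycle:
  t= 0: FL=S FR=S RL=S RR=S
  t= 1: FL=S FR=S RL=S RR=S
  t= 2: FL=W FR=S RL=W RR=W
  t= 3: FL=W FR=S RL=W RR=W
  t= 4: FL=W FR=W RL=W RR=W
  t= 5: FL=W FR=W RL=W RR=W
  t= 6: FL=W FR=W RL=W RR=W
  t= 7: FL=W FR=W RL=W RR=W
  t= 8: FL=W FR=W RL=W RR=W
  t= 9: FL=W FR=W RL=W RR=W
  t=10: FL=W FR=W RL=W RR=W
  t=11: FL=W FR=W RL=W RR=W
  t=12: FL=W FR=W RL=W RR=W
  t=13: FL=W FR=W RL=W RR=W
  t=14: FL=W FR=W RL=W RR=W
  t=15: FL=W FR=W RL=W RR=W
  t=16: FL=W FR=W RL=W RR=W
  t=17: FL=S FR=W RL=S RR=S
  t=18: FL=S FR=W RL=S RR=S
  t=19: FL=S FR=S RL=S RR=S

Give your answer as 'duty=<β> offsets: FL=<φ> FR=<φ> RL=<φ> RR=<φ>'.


duty=5 offsets: FL=3 FR=1 RL=3 RR=3

duty β = stance ticks per leg = 5
FL: stance ticks = 5; W→S at t=17 → φ=3
FR: stance ticks = 5; W→S at t=19 → φ=1
RL: stance ticks = 5; W→S at t=17 → φ=3
RR: stance ticks = 5; W→S at t=17 → φ=3


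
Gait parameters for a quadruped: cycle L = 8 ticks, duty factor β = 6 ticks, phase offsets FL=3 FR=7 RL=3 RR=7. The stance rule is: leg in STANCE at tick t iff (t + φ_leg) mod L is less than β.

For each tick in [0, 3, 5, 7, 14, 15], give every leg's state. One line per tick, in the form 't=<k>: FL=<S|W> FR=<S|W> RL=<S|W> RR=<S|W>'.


t=0: phase=(3,7,3,7) vs β=6 → FL=S FR=W RL=S RR=W
t=3: phase=(6,2,6,2) vs β=6 → FL=W FR=S RL=W RR=S
t=5: phase=(0,4,0,4) vs β=6 → FL=S FR=S RL=S RR=S
t=7: phase=(2,6,2,6) vs β=6 → FL=S FR=W RL=S RR=W
t=14: phase=(1,5,1,5) vs β=6 → FL=S FR=S RL=S RR=S
t=15: phase=(2,6,2,6) vs β=6 → FL=S FR=W RL=S RR=W

t=0: FL=S FR=W RL=S RR=W
t=3: FL=W FR=S RL=W RR=S
t=5: FL=S FR=S RL=S RR=S
t=7: FL=S FR=W RL=S RR=W
t=14: FL=S FR=S RL=S RR=S
t=15: FL=S FR=W RL=S RR=W


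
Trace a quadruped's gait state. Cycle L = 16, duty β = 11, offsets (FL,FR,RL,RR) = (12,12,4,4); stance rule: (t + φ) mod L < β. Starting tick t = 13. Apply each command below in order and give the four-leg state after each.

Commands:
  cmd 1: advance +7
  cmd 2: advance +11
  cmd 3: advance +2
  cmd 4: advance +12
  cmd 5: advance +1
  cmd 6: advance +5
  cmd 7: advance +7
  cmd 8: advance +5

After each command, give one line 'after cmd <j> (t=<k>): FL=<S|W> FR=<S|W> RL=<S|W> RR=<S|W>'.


after cmd 1 (t=20): FL=S FR=S RL=S RR=S
after cmd 2 (t=31): FL=W FR=W RL=S RR=S
after cmd 3 (t=33): FL=W FR=W RL=S RR=S
after cmd 4 (t=45): FL=S FR=S RL=S RR=S
after cmd 5 (t=46): FL=S FR=S RL=S RR=S
after cmd 6 (t=51): FL=W FR=W RL=S RR=S
after cmd 7 (t=58): FL=S FR=S RL=W RR=W
after cmd 8 (t=63): FL=W FR=W RL=S RR=S

start t=13: FL=S FR=S RL=S RR=S
cmd 1: advance +7 → t=20, phase=(0,0,8,8) → FL=S FR=S RL=S RR=S
cmd 2: advance +11 → t=31, phase=(11,11,3,3) → FL=W FR=W RL=S RR=S
cmd 3: advance +2 → t=33, phase=(13,13,5,5) → FL=W FR=W RL=S RR=S
cmd 4: advance +12 → t=45, phase=(9,9,1,1) → FL=S FR=S RL=S RR=S
cmd 5: advance +1 → t=46, phase=(10,10,2,2) → FL=S FR=S RL=S RR=S
cmd 6: advance +5 → t=51, phase=(15,15,7,7) → FL=W FR=W RL=S RR=S
cmd 7: advance +7 → t=58, phase=(6,6,14,14) → FL=S FR=S RL=W RR=W
cmd 8: advance +5 → t=63, phase=(11,11,3,3) → FL=W FR=W RL=S RR=S


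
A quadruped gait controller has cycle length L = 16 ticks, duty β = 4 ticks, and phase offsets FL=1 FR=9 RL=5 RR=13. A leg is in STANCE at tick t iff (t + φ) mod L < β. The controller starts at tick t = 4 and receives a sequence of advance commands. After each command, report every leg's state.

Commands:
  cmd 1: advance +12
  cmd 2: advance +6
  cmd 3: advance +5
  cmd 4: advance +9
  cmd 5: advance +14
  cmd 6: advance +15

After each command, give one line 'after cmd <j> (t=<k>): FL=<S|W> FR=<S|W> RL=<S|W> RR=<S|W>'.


after cmd 1 (t=16): FL=S FR=W RL=W RR=W
after cmd 2 (t=22): FL=W FR=W RL=W RR=S
after cmd 3 (t=27): FL=W FR=W RL=S RR=W
after cmd 4 (t=36): FL=W FR=W RL=W RR=S
after cmd 5 (t=50): FL=S FR=W RL=W RR=W
after cmd 6 (t=65): FL=S FR=W RL=W RR=W

start t=4: FL=W FR=W RL=W RR=S
cmd 1: advance +12 → t=16, phase=(1,9,5,13) → FL=S FR=W RL=W RR=W
cmd 2: advance +6 → t=22, phase=(7,15,11,3) → FL=W FR=W RL=W RR=S
cmd 3: advance +5 → t=27, phase=(12,4,0,8) → FL=W FR=W RL=S RR=W
cmd 4: advance +9 → t=36, phase=(5,13,9,1) → FL=W FR=W RL=W RR=S
cmd 5: advance +14 → t=50, phase=(3,11,7,15) → FL=S FR=W RL=W RR=W
cmd 6: advance +15 → t=65, phase=(2,10,6,14) → FL=S FR=W RL=W RR=W


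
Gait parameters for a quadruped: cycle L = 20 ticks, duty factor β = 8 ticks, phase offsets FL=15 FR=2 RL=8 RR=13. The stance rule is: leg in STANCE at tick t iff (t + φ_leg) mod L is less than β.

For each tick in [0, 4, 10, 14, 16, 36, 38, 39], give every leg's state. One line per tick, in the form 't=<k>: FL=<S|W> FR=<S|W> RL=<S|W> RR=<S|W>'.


t=0: FL=W FR=S RL=W RR=W
t=4: FL=W FR=S RL=W RR=W
t=10: FL=S FR=W RL=W RR=S
t=14: FL=W FR=W RL=S RR=S
t=16: FL=W FR=W RL=S RR=W
t=36: FL=W FR=W RL=S RR=W
t=38: FL=W FR=S RL=S RR=W
t=39: FL=W FR=S RL=S RR=W

t=0: phase=(15,2,8,13) vs β=8 → FL=W FR=S RL=W RR=W
t=4: phase=(19,6,12,17) vs β=8 → FL=W FR=S RL=W RR=W
t=10: phase=(5,12,18,3) vs β=8 → FL=S FR=W RL=W RR=S
t=14: phase=(9,16,2,7) vs β=8 → FL=W FR=W RL=S RR=S
t=16: phase=(11,18,4,9) vs β=8 → FL=W FR=W RL=S RR=W
t=36: phase=(11,18,4,9) vs β=8 → FL=W FR=W RL=S RR=W
t=38: phase=(13,0,6,11) vs β=8 → FL=W FR=S RL=S RR=W
t=39: phase=(14,1,7,12) vs β=8 → FL=W FR=S RL=S RR=W


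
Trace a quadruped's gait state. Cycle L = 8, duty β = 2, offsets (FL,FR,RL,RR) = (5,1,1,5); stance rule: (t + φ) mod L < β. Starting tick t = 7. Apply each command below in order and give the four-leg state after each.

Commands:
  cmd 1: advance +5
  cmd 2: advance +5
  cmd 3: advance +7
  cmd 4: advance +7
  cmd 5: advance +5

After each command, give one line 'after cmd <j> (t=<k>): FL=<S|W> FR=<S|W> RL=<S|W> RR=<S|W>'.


after cmd 1 (t=12): FL=S FR=W RL=W RR=S
after cmd 2 (t=17): FL=W FR=W RL=W RR=W
after cmd 3 (t=24): FL=W FR=S RL=S RR=W
after cmd 4 (t=31): FL=W FR=S RL=S RR=W
after cmd 5 (t=36): FL=S FR=W RL=W RR=S

start t=7: FL=W FR=S RL=S RR=W
cmd 1: advance +5 → t=12, phase=(1,5,5,1) → FL=S FR=W RL=W RR=S
cmd 2: advance +5 → t=17, phase=(6,2,2,6) → FL=W FR=W RL=W RR=W
cmd 3: advance +7 → t=24, phase=(5,1,1,5) → FL=W FR=S RL=S RR=W
cmd 4: advance +7 → t=31, phase=(4,0,0,4) → FL=W FR=S RL=S RR=W
cmd 5: advance +5 → t=36, phase=(1,5,5,1) → FL=S FR=W RL=W RR=S


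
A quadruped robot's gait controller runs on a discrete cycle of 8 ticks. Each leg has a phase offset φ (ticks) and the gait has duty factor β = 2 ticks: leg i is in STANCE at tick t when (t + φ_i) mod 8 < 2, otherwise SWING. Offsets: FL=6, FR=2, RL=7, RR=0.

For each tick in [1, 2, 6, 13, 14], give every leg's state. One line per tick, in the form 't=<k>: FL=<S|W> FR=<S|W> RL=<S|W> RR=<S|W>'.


t=1: phase=(7,3,0,1) vs β=2 → FL=W FR=W RL=S RR=S
t=2: phase=(0,4,1,2) vs β=2 → FL=S FR=W RL=S RR=W
t=6: phase=(4,0,5,6) vs β=2 → FL=W FR=S RL=W RR=W
t=13: phase=(3,7,4,5) vs β=2 → FL=W FR=W RL=W RR=W
t=14: phase=(4,0,5,6) vs β=2 → FL=W FR=S RL=W RR=W

t=1: FL=W FR=W RL=S RR=S
t=2: FL=S FR=W RL=S RR=W
t=6: FL=W FR=S RL=W RR=W
t=13: FL=W FR=W RL=W RR=W
t=14: FL=W FR=S RL=W RR=W


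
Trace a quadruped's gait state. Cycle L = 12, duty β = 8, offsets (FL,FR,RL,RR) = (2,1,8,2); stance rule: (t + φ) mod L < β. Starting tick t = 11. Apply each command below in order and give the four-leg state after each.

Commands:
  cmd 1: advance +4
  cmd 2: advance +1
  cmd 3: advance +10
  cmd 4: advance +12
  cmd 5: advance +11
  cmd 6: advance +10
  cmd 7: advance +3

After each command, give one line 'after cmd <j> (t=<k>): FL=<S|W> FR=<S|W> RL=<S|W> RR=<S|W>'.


after cmd 1 (t=15): FL=S FR=S RL=W RR=S
after cmd 2 (t=16): FL=S FR=S RL=S RR=S
after cmd 3 (t=26): FL=S FR=S RL=W RR=S
after cmd 4 (t=38): FL=S FR=S RL=W RR=S
after cmd 5 (t=49): FL=S FR=S RL=W RR=S
after cmd 6 (t=59): FL=S FR=S RL=S RR=S
after cmd 7 (t=62): FL=S FR=S RL=W RR=S

start t=11: FL=S FR=S RL=S RR=S
cmd 1: advance +4 → t=15, phase=(5,4,11,5) → FL=S FR=S RL=W RR=S
cmd 2: advance +1 → t=16, phase=(6,5,0,6) → FL=S FR=S RL=S RR=S
cmd 3: advance +10 → t=26, phase=(4,3,10,4) → FL=S FR=S RL=W RR=S
cmd 4: advance +12 → t=38, phase=(4,3,10,4) → FL=S FR=S RL=W RR=S
cmd 5: advance +11 → t=49, phase=(3,2,9,3) → FL=S FR=S RL=W RR=S
cmd 6: advance +10 → t=59, phase=(1,0,7,1) → FL=S FR=S RL=S RR=S
cmd 7: advance +3 → t=62, phase=(4,3,10,4) → FL=S FR=S RL=W RR=S


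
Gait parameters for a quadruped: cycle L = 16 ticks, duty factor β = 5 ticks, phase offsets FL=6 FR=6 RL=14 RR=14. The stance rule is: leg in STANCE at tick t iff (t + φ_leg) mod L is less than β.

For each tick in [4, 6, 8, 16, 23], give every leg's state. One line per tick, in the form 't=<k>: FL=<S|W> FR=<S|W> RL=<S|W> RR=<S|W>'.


t=4: FL=W FR=W RL=S RR=S
t=6: FL=W FR=W RL=S RR=S
t=8: FL=W FR=W RL=W RR=W
t=16: FL=W FR=W RL=W RR=W
t=23: FL=W FR=W RL=W RR=W

t=4: phase=(10,10,2,2) vs β=5 → FL=W FR=W RL=S RR=S
t=6: phase=(12,12,4,4) vs β=5 → FL=W FR=W RL=S RR=S
t=8: phase=(14,14,6,6) vs β=5 → FL=W FR=W RL=W RR=W
t=16: phase=(6,6,14,14) vs β=5 → FL=W FR=W RL=W RR=W
t=23: phase=(13,13,5,5) vs β=5 → FL=W FR=W RL=W RR=W


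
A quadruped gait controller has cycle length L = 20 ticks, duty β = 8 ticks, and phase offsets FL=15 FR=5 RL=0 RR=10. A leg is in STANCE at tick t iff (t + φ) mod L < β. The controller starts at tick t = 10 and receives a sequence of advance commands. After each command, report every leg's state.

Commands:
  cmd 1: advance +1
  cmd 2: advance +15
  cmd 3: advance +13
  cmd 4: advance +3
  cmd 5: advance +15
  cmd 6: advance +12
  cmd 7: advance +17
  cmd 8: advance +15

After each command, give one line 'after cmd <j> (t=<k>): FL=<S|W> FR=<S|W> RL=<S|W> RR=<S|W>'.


after cmd 1 (t=11): FL=S FR=W RL=W RR=S
after cmd 2 (t=26): FL=S FR=W RL=S RR=W
after cmd 3 (t=39): FL=W FR=S RL=W RR=W
after cmd 4 (t=42): FL=W FR=S RL=S RR=W
after cmd 5 (t=57): FL=W FR=S RL=W RR=S
after cmd 6 (t=69): FL=S FR=W RL=W RR=W
after cmd 7 (t=86): FL=S FR=W RL=S RR=W
after cmd 8 (t=101): FL=W FR=S RL=S RR=W

start t=10: FL=S FR=W RL=W RR=S
cmd 1: advance +1 → t=11, phase=(6,16,11,1) → FL=S FR=W RL=W RR=S
cmd 2: advance +15 → t=26, phase=(1,11,6,16) → FL=S FR=W RL=S RR=W
cmd 3: advance +13 → t=39, phase=(14,4,19,9) → FL=W FR=S RL=W RR=W
cmd 4: advance +3 → t=42, phase=(17,7,2,12) → FL=W FR=S RL=S RR=W
cmd 5: advance +15 → t=57, phase=(12,2,17,7) → FL=W FR=S RL=W RR=S
cmd 6: advance +12 → t=69, phase=(4,14,9,19) → FL=S FR=W RL=W RR=W
cmd 7: advance +17 → t=86, phase=(1,11,6,16) → FL=S FR=W RL=S RR=W
cmd 8: advance +15 → t=101, phase=(16,6,1,11) → FL=W FR=S RL=S RR=W


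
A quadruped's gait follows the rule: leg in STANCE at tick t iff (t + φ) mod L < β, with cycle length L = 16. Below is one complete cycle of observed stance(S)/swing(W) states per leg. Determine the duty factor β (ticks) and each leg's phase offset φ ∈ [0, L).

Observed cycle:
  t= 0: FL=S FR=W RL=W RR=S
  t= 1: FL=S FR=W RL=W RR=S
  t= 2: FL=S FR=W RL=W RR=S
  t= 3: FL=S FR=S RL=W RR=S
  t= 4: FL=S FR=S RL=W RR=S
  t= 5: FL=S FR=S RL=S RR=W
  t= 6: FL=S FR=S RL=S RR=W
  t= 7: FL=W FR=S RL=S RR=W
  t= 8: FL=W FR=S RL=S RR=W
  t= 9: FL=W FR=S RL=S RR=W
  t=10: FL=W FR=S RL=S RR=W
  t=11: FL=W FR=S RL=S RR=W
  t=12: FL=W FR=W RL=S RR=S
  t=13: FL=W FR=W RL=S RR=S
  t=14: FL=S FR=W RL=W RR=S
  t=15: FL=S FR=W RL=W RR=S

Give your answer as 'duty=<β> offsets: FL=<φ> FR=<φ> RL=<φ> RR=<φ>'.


duty β = stance ticks per leg = 9
FL: stance ticks = 9; W→S at t=14 → φ=2
FR: stance ticks = 9; W→S at t=3 → φ=13
RL: stance ticks = 9; W→S at t=5 → φ=11
RR: stance ticks = 9; W→S at t=12 → φ=4

duty=9 offsets: FL=2 FR=13 RL=11 RR=4


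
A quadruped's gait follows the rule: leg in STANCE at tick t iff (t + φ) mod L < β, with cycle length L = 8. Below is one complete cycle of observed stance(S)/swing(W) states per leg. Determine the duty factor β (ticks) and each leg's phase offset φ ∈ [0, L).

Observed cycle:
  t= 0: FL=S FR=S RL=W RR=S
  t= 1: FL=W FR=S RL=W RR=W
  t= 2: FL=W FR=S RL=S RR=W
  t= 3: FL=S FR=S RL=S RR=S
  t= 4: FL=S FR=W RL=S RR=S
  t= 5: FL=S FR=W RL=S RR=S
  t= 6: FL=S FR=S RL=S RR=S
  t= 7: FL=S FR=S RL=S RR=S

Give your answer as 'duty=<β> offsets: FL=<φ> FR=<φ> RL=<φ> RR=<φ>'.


duty β = stance ticks per leg = 6
FL: stance ticks = 6; W→S at t=3 → φ=5
FR: stance ticks = 6; W→S at t=6 → φ=2
RL: stance ticks = 6; W→S at t=2 → φ=6
RR: stance ticks = 6; W→S at t=3 → φ=5

duty=6 offsets: FL=5 FR=2 RL=6 RR=5


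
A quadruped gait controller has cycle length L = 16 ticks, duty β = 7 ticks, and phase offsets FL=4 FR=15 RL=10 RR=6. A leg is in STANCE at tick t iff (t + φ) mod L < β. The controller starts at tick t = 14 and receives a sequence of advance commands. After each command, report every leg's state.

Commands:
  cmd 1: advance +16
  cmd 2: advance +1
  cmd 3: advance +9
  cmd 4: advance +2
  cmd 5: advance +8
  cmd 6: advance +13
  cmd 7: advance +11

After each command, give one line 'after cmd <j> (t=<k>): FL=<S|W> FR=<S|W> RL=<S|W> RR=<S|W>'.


start t=14: FL=S FR=W RL=W RR=S
cmd 1: advance +16 → t=30, phase=(2,13,8,4) → FL=S FR=W RL=W RR=S
cmd 2: advance +1 → t=31, phase=(3,14,9,5) → FL=S FR=W RL=W RR=S
cmd 3: advance +9 → t=40, phase=(12,7,2,14) → FL=W FR=W RL=S RR=W
cmd 4: advance +2 → t=42, phase=(14,9,4,0) → FL=W FR=W RL=S RR=S
cmd 5: advance +8 → t=50, phase=(6,1,12,8) → FL=S FR=S RL=W RR=W
cmd 6: advance +13 → t=63, phase=(3,14,9,5) → FL=S FR=W RL=W RR=S
cmd 7: advance +11 → t=74, phase=(14,9,4,0) → FL=W FR=W RL=S RR=S

after cmd 1 (t=30): FL=S FR=W RL=W RR=S
after cmd 2 (t=31): FL=S FR=W RL=W RR=S
after cmd 3 (t=40): FL=W FR=W RL=S RR=W
after cmd 4 (t=42): FL=W FR=W RL=S RR=S
after cmd 5 (t=50): FL=S FR=S RL=W RR=W
after cmd 6 (t=63): FL=S FR=W RL=W RR=S
after cmd 7 (t=74): FL=W FR=W RL=S RR=S


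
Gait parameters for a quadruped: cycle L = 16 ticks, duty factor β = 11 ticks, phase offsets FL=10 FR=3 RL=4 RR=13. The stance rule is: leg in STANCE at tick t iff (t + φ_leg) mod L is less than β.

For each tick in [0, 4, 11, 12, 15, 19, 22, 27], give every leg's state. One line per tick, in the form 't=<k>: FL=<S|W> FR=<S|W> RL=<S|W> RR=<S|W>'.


t=0: phase=(10,3,4,13) vs β=11 → FL=S FR=S RL=S RR=W
t=4: phase=(14,7,8,1) vs β=11 → FL=W FR=S RL=S RR=S
t=11: phase=(5,14,15,8) vs β=11 → FL=S FR=W RL=W RR=S
t=12: phase=(6,15,0,9) vs β=11 → FL=S FR=W RL=S RR=S
t=15: phase=(9,2,3,12) vs β=11 → FL=S FR=S RL=S RR=W
t=19: phase=(13,6,7,0) vs β=11 → FL=W FR=S RL=S RR=S
t=22: phase=(0,9,10,3) vs β=11 → FL=S FR=S RL=S RR=S
t=27: phase=(5,14,15,8) vs β=11 → FL=S FR=W RL=W RR=S

t=0: FL=S FR=S RL=S RR=W
t=4: FL=W FR=S RL=S RR=S
t=11: FL=S FR=W RL=W RR=S
t=12: FL=S FR=W RL=S RR=S
t=15: FL=S FR=S RL=S RR=W
t=19: FL=W FR=S RL=S RR=S
t=22: FL=S FR=S RL=S RR=S
t=27: FL=S FR=W RL=W RR=S
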